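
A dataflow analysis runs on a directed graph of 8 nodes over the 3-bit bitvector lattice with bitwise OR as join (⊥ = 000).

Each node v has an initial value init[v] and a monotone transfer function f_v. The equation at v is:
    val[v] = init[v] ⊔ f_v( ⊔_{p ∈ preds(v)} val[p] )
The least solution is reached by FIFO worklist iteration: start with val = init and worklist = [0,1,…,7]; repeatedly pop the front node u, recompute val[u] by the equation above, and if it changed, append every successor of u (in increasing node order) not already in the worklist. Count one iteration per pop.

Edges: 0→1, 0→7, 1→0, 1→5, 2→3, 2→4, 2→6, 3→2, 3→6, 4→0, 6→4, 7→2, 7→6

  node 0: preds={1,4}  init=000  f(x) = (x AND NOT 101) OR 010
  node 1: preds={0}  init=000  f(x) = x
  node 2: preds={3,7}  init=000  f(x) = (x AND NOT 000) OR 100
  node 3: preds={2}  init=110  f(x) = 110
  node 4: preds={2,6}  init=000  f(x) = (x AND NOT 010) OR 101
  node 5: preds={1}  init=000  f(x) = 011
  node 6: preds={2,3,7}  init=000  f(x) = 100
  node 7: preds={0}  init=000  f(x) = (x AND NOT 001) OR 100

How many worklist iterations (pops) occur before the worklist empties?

Trace (12 dequeues):
  [1] u=0 | in 000 | out 010 | prev 000 | push {}
  [2] u=1 | in 010 | out 010 | prev 000 | push {0}
  [3] u=2 | in 110 | out 110 | prev 000 | push {}
  [4] u=3 | in 110 | out 110 | ==
  [5] u=4 | in 110 | out 101 | prev 000 | push {}
  [6] u=5 | in 010 | out 011 | prev 000 | push {}
  [7] u=6 | in 110 | out 100 | prev 000 | push {4}
  [8] u=7 | in 010 | out 110 | prev 000 | push {2,6}
  [9] u=0 | in 111 | out 010 | ==
  [10] u=4 | in 110 | out 101 | ==
  [11] u=2 | in 110 | out 110 | ==
  [12] u=6 | in 110 | out 100 | ==

Converged values:
  [0] 010
  [1] 010
  [2] 110
  [3] 110
  [4] 101
  [5] 011
  [6] 100
  [7] 110

12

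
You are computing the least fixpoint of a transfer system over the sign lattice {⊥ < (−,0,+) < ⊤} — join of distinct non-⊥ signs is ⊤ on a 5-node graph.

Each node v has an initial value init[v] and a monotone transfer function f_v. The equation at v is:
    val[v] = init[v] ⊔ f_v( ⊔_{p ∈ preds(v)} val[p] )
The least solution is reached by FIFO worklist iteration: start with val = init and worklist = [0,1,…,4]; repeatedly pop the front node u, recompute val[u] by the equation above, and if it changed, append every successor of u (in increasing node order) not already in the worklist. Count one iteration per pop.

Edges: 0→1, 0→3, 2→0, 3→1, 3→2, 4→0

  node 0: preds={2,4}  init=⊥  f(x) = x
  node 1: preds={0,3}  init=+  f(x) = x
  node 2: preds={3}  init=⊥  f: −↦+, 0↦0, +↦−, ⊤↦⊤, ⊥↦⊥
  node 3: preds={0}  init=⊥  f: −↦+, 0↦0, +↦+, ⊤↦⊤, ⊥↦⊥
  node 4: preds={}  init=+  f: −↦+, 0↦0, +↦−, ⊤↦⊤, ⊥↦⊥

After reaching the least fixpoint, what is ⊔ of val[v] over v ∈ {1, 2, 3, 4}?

⊤

Worklist (13 pops):
  #1 pop 0: in=+ → + (was ⊥); enqueue []
  #2 pop 1: in=+ → + (no change)
  #3 pop 2: in=⊥ → ⊥ (no change)
  #4 pop 3: in=+ → + (was ⊥); enqueue [1,2]
  #5 pop 4: in=⊥ → + (no change)
  #6 pop 1: in=+ → + (no change)
  #7 pop 2: in=+ → − (was ⊥); enqueue [0]
  #8 pop 0: in=⊤ → ⊤ (was +); enqueue [1,3]
  #9 pop 1: in=⊤ → ⊤ (was +); enqueue []
  #10 pop 3: in=⊤ → ⊤ (was +); enqueue [1,2]
  #11 pop 1: in=⊤ → ⊤ (no change)
  #12 pop 2: in=⊤ → ⊤ (was −); enqueue [0]
  #13 pop 0: in=⊤ → ⊤ (no change)

Fixpoint:
  val[0] = ⊤
  val[1] = ⊤
  val[2] = ⊤
  val[3] = ⊤
  val[4] = +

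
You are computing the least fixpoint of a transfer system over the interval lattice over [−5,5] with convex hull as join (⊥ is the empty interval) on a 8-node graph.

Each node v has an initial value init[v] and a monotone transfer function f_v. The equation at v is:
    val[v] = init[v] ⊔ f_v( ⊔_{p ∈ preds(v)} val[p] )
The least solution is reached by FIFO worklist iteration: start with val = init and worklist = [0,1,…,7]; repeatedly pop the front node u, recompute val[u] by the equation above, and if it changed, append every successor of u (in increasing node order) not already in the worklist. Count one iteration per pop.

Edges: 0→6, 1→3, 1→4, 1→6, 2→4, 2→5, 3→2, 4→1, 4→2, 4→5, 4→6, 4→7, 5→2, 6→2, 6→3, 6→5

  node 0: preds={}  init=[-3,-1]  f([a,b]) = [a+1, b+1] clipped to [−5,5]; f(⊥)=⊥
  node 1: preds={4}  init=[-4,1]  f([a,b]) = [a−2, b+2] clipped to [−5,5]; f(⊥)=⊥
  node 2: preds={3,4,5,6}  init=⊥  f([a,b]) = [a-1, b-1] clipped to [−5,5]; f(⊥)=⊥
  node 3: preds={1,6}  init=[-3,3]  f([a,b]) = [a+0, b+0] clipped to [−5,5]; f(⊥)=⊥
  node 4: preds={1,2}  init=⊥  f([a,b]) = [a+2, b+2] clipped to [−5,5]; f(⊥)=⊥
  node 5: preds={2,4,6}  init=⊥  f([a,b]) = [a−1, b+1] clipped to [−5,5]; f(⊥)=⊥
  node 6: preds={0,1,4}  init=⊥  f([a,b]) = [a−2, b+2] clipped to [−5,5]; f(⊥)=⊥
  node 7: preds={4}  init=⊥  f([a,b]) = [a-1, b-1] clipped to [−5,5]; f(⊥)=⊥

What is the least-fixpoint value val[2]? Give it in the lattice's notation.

[-5,4]

Worklist (21 pops):
  #1 pop 0: in=⊥ → [-3,-1] (no change)
  #2 pop 1: in=⊥ → [-4,1] (no change)
  #3 pop 2: in=[-3,3] → [-4,2] (was ⊥); enqueue []
  #4 pop 3: in=[-4,1] → [-4,3] (was [-3,3]); enqueue [2]
  #5 pop 4: in=[-4,2] → [-2,4] (was ⊥); enqueue [1]
  #6 pop 5: in=[-4,4] → [-5,5] (was ⊥); enqueue []
  #7 pop 6: in=[-4,4] → [-5,5] (was ⊥); enqueue [3,5]
  #8 pop 7: in=[-2,4] → [-3,3] (was ⊥); enqueue []
  #9 pop 2: in=[-5,5] → [-5,4] (was [-4,2]); enqueue [4]
  #10 pop 1: in=[-2,4] → [-4,5] (was [-4,1]); enqueue [6]
  #11 pop 3: in=[-5,5] → [-5,5] (was [-4,3]); enqueue [2]
  #12 pop 5: in=[-5,5] → [-5,5] (no change)
  #13 pop 4: in=[-5,5] → [-3,5] (was [-2,4]); enqueue [1,5,7]
  #14 pop 6: in=[-4,5] → [-5,5] (no change)
  #15 pop 2: in=[-5,5] → [-5,4] (no change)
  #16 pop 1: in=[-3,5] → [-5,5] (was [-4,5]); enqueue [3,4,6]
  #17 pop 5: in=[-5,5] → [-5,5] (no change)
  #18 pop 7: in=[-3,5] → [-4,4] (was [-3,3]); enqueue []
  #19 pop 3: in=[-5,5] → [-5,5] (no change)
  #20 pop 4: in=[-5,5] → [-3,5] (no change)
  #21 pop 6: in=[-5,5] → [-5,5] (no change)

Fixpoint:
  val[0] = [-3,-1]
  val[1] = [-5,5]
  val[2] = [-5,4]
  val[3] = [-5,5]
  val[4] = [-3,5]
  val[5] = [-5,5]
  val[6] = [-5,5]
  val[7] = [-4,4]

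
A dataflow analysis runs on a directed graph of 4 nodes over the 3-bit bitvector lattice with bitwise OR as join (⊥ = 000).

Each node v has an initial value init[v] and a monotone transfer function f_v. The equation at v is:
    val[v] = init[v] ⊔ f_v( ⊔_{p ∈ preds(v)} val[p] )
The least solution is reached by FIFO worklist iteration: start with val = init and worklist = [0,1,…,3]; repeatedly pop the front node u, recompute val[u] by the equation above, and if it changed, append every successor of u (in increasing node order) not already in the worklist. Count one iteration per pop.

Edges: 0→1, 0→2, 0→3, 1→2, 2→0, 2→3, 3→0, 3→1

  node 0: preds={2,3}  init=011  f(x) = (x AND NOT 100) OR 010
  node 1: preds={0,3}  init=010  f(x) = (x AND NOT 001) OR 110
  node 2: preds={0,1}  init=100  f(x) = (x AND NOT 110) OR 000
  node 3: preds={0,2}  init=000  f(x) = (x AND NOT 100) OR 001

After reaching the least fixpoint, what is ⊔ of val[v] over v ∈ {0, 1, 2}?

111

Worklist (6 pops):
  #1 pop 0: in=100 → 011 (no change)
  #2 pop 1: in=011 → 110 (was 010); enqueue []
  #3 pop 2: in=111 → 101 (was 100); enqueue [0]
  #4 pop 3: in=111 → 011 (was 000); enqueue [1]
  #5 pop 0: in=111 → 011 (no change)
  #6 pop 1: in=011 → 110 (no change)

Fixpoint:
  val[0] = 011
  val[1] = 110
  val[2] = 101
  val[3] = 011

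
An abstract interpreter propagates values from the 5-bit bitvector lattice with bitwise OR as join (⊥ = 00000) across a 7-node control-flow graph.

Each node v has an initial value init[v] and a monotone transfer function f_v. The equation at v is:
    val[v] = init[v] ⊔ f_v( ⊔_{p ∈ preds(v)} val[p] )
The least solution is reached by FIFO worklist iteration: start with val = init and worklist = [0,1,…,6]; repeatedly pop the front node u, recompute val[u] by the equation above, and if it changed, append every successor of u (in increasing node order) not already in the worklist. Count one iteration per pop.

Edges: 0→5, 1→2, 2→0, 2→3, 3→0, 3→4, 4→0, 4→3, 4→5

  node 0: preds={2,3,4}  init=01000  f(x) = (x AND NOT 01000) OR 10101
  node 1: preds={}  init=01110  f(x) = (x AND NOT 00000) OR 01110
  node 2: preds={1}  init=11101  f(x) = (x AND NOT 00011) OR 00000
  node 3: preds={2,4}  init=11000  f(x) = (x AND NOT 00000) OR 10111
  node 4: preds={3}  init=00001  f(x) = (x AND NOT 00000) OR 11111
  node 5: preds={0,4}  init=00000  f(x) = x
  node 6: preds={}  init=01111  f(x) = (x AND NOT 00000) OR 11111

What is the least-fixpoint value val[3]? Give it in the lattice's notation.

11111

Trace (10 dequeues):
  [1] u=0 | in 11101 | out 11101 | prev 01000 | push {}
  [2] u=1 | in 00000 | out 01110 | ==
  [3] u=2 | in 01110 | out 11101 | ==
  [4] u=3 | in 11101 | out 11111 | prev 11000 | push {0}
  [5] u=4 | in 11111 | out 11111 | prev 00001 | push {3}
  [6] u=5 | in 11111 | out 11111 | prev 00000 | push {}
  [7] u=6 | in 00000 | out 11111 | prev 01111 | push {}
  [8] u=0 | in 11111 | out 11111 | prev 11101 | push {5}
  [9] u=3 | in 11111 | out 11111 | ==
  [10] u=5 | in 11111 | out 11111 | ==

Converged values:
  [0] 11111
  [1] 01110
  [2] 11101
  [3] 11111
  [4] 11111
  [5] 11111
  [6] 11111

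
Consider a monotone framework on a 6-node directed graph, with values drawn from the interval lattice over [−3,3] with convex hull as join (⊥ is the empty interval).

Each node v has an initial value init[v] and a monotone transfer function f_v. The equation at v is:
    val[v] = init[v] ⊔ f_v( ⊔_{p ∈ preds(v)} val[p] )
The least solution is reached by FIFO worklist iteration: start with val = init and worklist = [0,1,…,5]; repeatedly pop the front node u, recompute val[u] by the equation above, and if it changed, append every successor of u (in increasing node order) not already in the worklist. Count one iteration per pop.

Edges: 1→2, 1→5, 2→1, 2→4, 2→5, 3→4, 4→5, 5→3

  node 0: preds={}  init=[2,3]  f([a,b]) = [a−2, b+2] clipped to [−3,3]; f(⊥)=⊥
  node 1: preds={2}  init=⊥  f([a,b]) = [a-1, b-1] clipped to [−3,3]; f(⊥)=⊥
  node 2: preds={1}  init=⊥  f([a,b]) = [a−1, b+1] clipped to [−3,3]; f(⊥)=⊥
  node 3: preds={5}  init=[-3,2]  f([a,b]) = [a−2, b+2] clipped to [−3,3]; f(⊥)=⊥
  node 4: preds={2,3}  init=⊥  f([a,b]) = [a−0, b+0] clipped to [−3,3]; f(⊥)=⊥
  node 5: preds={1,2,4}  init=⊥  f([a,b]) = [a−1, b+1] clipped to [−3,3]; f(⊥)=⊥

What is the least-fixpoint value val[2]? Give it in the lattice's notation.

⊥

Worklist (9 pops):
  #1 pop 0: in=⊥ → [2,3] (no change)
  #2 pop 1: in=⊥ → ⊥ (no change)
  #3 pop 2: in=⊥ → ⊥ (no change)
  #4 pop 3: in=⊥ → [-3,2] (no change)
  #5 pop 4: in=[-3,2] → [-3,2] (was ⊥); enqueue []
  #6 pop 5: in=[-3,2] → [-3,3] (was ⊥); enqueue [3]
  #7 pop 3: in=[-3,3] → [-3,3] (was [-3,2]); enqueue [4]
  #8 pop 4: in=[-3,3] → [-3,3] (was [-3,2]); enqueue [5]
  #9 pop 5: in=[-3,3] → [-3,3] (no change)

Fixpoint:
  val[0] = [2,3]
  val[1] = ⊥
  val[2] = ⊥
  val[3] = [-3,3]
  val[4] = [-3,3]
  val[5] = [-3,3]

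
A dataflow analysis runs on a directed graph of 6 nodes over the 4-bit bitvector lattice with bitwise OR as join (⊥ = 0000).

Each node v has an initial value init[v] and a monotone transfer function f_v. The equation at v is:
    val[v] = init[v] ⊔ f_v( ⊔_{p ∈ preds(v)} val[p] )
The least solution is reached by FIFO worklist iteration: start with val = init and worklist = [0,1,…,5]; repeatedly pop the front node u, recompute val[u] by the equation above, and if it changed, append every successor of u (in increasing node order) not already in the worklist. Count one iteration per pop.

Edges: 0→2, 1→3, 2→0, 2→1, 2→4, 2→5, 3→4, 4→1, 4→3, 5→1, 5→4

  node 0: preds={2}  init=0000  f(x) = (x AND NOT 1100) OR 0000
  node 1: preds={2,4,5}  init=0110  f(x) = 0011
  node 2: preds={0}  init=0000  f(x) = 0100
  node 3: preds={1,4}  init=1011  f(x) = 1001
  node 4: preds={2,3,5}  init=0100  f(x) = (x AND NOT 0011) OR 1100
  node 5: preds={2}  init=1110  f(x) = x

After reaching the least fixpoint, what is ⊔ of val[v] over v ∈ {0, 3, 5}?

1111

Iteration log — 9 steps:
  step 1. node 0  ⊔preds=0000  new=0000  stable
  step 2. node 1  ⊔preds=1110  new=0111  old=0110  +wl: 
  step 3. node 2  ⊔preds=0000  new=0100  old=0000  +wl: 0,1
  step 4. node 3  ⊔preds=0111  new=1011  stable
  step 5. node 4  ⊔preds=1111  new=1100  old=0100  +wl: 3
  step 6. node 5  ⊔preds=0100  new=1110  stable
  step 7. node 0  ⊔preds=0100  new=0000  stable
  step 8. node 1  ⊔preds=1110  new=0111  stable
  step 9. node 3  ⊔preds=1111  new=1011  stable

Least fixpoint reached:
  node 0: 0000
  node 1: 0111
  node 2: 0100
  node 3: 1011
  node 4: 1100
  node 5: 1110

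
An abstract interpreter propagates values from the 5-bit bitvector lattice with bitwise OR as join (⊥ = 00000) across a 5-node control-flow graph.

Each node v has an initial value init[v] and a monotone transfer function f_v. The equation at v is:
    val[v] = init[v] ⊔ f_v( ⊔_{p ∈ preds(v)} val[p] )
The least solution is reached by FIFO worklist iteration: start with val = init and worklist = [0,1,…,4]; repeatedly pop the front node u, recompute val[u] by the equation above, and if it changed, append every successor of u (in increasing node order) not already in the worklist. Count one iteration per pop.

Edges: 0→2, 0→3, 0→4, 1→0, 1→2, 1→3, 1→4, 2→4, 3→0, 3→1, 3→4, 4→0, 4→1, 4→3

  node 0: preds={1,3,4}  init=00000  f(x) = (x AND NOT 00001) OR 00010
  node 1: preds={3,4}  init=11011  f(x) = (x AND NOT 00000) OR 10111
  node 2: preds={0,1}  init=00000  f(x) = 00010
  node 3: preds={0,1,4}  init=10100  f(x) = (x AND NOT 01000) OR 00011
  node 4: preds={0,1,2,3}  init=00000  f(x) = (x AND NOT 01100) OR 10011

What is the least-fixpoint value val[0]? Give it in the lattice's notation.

Worklist (8 pops):
  #1 pop 0: in=11111 → 11110 (was 00000); enqueue []
  #2 pop 1: in=10100 → 11111 (was 11011); enqueue [0]
  #3 pop 2: in=11111 → 00010 (was 00000); enqueue []
  #4 pop 3: in=11111 → 10111 (was 10100); enqueue [1]
  #5 pop 4: in=11111 → 10011 (was 00000); enqueue [3]
  #6 pop 0: in=11111 → 11110 (no change)
  #7 pop 1: in=10111 → 11111 (no change)
  #8 pop 3: in=11111 → 10111 (no change)

Fixpoint:
  val[0] = 11110
  val[1] = 11111
  val[2] = 00010
  val[3] = 10111
  val[4] = 10011

11110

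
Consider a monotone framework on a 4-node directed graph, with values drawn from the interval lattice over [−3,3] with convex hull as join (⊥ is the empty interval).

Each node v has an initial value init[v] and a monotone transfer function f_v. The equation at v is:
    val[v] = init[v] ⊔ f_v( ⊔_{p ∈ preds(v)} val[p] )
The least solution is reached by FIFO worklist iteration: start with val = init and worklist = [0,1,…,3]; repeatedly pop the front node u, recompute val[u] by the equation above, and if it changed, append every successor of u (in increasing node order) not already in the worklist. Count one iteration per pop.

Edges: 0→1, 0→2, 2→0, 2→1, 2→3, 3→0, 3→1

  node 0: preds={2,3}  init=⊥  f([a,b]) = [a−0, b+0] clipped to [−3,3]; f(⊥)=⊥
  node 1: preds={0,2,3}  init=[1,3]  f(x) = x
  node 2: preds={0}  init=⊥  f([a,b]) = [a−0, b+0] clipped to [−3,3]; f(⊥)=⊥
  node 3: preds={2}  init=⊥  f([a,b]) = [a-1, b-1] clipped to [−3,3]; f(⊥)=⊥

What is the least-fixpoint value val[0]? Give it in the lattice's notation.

⊥

Trace (4 dequeues):
  [1] u=0 | in ⊥ | out ⊥ | ==
  [2] u=1 | in ⊥ | out [1,3] | ==
  [3] u=2 | in ⊥ | out ⊥ | ==
  [4] u=3 | in ⊥ | out ⊥ | ==

Converged values:
  [0] ⊥
  [1] [1,3]
  [2] ⊥
  [3] ⊥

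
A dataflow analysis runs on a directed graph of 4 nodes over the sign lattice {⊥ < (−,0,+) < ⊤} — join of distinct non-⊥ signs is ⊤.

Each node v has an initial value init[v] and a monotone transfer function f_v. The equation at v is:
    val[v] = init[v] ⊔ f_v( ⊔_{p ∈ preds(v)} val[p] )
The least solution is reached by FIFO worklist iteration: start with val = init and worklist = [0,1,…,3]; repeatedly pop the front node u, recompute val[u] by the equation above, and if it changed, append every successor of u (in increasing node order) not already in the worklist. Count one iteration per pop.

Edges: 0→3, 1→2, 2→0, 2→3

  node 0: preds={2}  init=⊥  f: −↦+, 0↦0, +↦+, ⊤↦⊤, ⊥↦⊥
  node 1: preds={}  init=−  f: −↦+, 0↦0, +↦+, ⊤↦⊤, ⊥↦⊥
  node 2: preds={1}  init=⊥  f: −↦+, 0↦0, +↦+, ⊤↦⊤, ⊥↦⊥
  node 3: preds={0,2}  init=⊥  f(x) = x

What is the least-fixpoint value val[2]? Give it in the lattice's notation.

Worklist (6 pops):
  #1 pop 0: in=⊥ → ⊥ (no change)
  #2 pop 1: in=⊥ → − (no change)
  #3 pop 2: in=− → + (was ⊥); enqueue [0]
  #4 pop 3: in=+ → + (was ⊥); enqueue []
  #5 pop 0: in=+ → + (was ⊥); enqueue [3]
  #6 pop 3: in=+ → + (no change)

Fixpoint:
  val[0] = +
  val[1] = −
  val[2] = +
  val[3] = +

+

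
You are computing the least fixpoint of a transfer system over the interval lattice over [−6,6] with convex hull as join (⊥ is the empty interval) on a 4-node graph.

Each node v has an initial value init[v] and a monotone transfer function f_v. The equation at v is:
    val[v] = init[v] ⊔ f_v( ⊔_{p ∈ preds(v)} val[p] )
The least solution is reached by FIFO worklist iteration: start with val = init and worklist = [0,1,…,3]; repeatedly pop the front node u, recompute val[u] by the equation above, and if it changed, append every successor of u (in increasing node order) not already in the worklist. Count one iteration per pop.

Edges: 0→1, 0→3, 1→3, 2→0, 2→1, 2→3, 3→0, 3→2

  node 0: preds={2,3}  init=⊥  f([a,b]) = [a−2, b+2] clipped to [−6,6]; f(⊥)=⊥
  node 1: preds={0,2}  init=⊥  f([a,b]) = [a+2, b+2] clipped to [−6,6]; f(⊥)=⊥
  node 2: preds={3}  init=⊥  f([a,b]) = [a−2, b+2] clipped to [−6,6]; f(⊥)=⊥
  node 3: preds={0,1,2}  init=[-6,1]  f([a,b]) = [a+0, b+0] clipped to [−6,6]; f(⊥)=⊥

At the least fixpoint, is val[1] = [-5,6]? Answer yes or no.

no

Iteration log — 11 steps:
  step 1. node 0  ⊔preds=[-6,1]  new=[-6,3]  old=⊥  +wl: 
  step 2. node 1  ⊔preds=[-6,3]  new=[-4,5]  old=⊥  +wl: 
  step 3. node 2  ⊔preds=[-6,1]  new=[-6,3]  old=⊥  +wl: 0,1
  step 4. node 3  ⊔preds=[-6,5]  new=[-6,5]  old=[-6,1]  +wl: 2
  step 5. node 0  ⊔preds=[-6,5]  new=[-6,6]  old=[-6,3]  +wl: 3
  step 6. node 1  ⊔preds=[-6,6]  new=[-4,6]  old=[-4,5]  +wl: 
  step 7. node 2  ⊔preds=[-6,5]  new=[-6,6]  old=[-6,3]  +wl: 0,1
  step 8. node 3  ⊔preds=[-6,6]  new=[-6,6]  old=[-6,5]  +wl: 2
  step 9. node 0  ⊔preds=[-6,6]  new=[-6,6]  stable
  step 10. node 1  ⊔preds=[-6,6]  new=[-4,6]  stable
  step 11. node 2  ⊔preds=[-6,6]  new=[-6,6]  stable

Least fixpoint reached:
  node 0: [-6,6]
  node 1: [-4,6]
  node 2: [-6,6]
  node 3: [-6,6]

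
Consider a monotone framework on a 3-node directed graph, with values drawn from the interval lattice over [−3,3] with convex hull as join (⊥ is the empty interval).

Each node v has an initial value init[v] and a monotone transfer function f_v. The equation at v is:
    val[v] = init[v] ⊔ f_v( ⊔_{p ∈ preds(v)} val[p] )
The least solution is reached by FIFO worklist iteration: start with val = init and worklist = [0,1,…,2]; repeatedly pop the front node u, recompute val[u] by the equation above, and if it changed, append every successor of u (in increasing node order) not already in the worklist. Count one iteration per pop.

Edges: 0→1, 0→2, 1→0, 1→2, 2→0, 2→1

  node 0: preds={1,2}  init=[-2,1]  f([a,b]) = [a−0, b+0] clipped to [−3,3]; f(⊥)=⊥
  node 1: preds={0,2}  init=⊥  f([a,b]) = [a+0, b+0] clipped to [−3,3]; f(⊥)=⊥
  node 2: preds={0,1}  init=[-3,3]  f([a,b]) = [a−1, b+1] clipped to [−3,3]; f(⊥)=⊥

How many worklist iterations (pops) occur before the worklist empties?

4

Worklist (4 pops):
  #1 pop 0: in=[-3,3] → [-3,3] (was [-2,1]); enqueue []
  #2 pop 1: in=[-3,3] → [-3,3] (was ⊥); enqueue [0]
  #3 pop 2: in=[-3,3] → [-3,3] (no change)
  #4 pop 0: in=[-3,3] → [-3,3] (no change)

Fixpoint:
  val[0] = [-3,3]
  val[1] = [-3,3]
  val[2] = [-3,3]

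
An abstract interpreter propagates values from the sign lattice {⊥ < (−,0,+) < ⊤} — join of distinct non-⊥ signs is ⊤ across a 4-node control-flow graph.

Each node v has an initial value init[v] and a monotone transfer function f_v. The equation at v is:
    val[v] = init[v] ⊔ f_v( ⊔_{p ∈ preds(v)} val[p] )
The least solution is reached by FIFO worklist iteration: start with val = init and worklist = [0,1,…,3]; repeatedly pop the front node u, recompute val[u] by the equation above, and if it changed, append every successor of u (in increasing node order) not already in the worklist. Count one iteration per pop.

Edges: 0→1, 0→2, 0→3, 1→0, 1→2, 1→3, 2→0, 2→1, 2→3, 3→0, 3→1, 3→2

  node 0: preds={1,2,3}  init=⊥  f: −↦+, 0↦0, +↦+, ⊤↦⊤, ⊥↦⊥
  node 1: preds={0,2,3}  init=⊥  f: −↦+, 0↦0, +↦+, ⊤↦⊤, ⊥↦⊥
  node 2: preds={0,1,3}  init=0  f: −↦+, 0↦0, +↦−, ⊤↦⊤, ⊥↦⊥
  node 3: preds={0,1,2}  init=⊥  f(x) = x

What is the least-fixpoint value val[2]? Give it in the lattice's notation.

Worklist (7 pops):
  #1 pop 0: in=0 → 0 (was ⊥); enqueue []
  #2 pop 1: in=0 → 0 (was ⊥); enqueue [0]
  #3 pop 2: in=0 → 0 (no change)
  #4 pop 3: in=0 → 0 (was ⊥); enqueue [1,2]
  #5 pop 0: in=0 → 0 (no change)
  #6 pop 1: in=0 → 0 (no change)
  #7 pop 2: in=0 → 0 (no change)

Fixpoint:
  val[0] = 0
  val[1] = 0
  val[2] = 0
  val[3] = 0

0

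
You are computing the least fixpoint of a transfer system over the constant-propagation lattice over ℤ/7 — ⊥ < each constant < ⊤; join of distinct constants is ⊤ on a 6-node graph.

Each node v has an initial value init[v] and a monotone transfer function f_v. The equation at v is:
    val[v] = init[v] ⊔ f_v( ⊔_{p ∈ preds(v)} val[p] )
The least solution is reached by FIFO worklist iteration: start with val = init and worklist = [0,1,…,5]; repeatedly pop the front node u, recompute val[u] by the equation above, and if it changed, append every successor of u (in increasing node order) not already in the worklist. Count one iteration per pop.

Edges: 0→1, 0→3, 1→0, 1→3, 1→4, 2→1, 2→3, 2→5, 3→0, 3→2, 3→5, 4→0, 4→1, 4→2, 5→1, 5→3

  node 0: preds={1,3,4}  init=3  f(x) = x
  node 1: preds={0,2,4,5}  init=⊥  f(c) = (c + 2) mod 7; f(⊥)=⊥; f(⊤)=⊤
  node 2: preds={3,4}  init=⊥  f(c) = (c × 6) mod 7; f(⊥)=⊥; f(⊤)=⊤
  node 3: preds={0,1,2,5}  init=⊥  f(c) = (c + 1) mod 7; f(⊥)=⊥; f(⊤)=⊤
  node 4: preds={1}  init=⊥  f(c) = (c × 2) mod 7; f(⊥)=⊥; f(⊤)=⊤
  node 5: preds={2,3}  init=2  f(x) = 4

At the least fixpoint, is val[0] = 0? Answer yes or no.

no

Iteration log — 11 steps:
  step 1. node 0  ⊔preds=⊥  new=3  stable
  step 2. node 1  ⊔preds=⊤  new=⊤  old=⊥  +wl: 0
  step 3. node 2  ⊔preds=⊥  new=⊥  stable
  step 4. node 3  ⊔preds=⊤  new=⊤  old=⊥  +wl: 2
  step 5. node 4  ⊔preds=⊤  new=⊤  old=⊥  +wl: 1
  step 6. node 5  ⊔preds=⊤  new=⊤  old=2  +wl: 3
  step 7. node 0  ⊔preds=⊤  new=⊤  old=3  +wl: 
  step 8. node 2  ⊔preds=⊤  new=⊤  old=⊥  +wl: 5
  step 9. node 1  ⊔preds=⊤  new=⊤  stable
  step 10. node 3  ⊔preds=⊤  new=⊤  stable
  step 11. node 5  ⊔preds=⊤  new=⊤  stable

Least fixpoint reached:
  node 0: ⊤
  node 1: ⊤
  node 2: ⊤
  node 3: ⊤
  node 4: ⊤
  node 5: ⊤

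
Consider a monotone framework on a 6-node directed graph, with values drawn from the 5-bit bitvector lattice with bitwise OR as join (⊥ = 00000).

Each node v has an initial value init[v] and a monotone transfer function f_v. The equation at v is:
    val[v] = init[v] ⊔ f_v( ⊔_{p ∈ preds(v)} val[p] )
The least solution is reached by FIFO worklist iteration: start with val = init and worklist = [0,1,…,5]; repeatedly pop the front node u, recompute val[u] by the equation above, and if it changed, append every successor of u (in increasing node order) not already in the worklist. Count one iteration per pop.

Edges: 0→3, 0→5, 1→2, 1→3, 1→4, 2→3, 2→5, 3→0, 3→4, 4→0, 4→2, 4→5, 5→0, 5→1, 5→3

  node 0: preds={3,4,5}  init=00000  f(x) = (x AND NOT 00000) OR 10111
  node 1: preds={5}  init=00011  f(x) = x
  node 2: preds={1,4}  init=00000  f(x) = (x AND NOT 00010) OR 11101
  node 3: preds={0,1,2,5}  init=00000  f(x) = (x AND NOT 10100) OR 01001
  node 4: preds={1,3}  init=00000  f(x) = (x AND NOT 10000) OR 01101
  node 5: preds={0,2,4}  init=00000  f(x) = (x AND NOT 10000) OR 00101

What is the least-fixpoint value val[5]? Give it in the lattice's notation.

Trace (13 dequeues):
  [1] u=0 | in 00000 | out 10111 | prev 00000 | push {}
  [2] u=1 | in 00000 | out 00011 | ==
  [3] u=2 | in 00011 | out 11101 | prev 00000 | push {}
  [4] u=3 | in 11111 | out 01011 | prev 00000 | push {0}
  [5] u=4 | in 01011 | out 01111 | prev 00000 | push {2}
  [6] u=5 | in 11111 | out 01111 | prev 00000 | push {1,3}
  [7] u=0 | in 01111 | out 11111 | prev 10111 | push {5}
  [8] u=2 | in 01111 | out 11101 | ==
  [9] u=1 | in 01111 | out 01111 | prev 00011 | push {2,4}
  [10] u=3 | in 11111 | out 01011 | ==
  [11] u=5 | in 11111 | out 01111 | ==
  [12] u=2 | in 01111 | out 11101 | ==
  [13] u=4 | in 01111 | out 01111 | ==

Converged values:
  [0] 11111
  [1] 01111
  [2] 11101
  [3] 01011
  [4] 01111
  [5] 01111

01111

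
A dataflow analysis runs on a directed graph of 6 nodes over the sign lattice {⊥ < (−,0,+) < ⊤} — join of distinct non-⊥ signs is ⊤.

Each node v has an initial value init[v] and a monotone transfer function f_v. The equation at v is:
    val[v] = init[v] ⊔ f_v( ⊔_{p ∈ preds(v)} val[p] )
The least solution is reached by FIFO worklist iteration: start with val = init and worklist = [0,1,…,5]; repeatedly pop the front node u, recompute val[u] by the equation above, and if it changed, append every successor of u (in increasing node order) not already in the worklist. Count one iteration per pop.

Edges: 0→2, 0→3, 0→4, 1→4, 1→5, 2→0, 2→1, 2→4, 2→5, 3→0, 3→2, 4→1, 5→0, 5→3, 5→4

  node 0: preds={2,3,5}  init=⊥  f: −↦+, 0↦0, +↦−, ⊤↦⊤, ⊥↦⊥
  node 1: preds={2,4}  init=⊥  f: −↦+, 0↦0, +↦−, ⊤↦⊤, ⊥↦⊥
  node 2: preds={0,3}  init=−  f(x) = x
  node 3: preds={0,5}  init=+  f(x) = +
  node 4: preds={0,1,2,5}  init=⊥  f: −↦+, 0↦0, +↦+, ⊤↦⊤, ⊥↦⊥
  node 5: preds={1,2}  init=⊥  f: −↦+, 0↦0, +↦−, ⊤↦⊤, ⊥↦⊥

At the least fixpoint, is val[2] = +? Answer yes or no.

Iteration log — 11 steps:
  step 1. node 0  ⊔preds=⊤  new=⊤  old=⊥  +wl: 
  step 2. node 1  ⊔preds=−  new=+  old=⊥  +wl: 
  step 3. node 2  ⊔preds=⊤  new=⊤  old=−  +wl: 0,1
  step 4. node 3  ⊔preds=⊤  new=+  stable
  step 5. node 4  ⊔preds=⊤  new=⊤  old=⊥  +wl: 
  step 6. node 5  ⊔preds=⊤  new=⊤  old=⊥  +wl: 3,4
  step 7. node 0  ⊔preds=⊤  new=⊤  stable
  step 8. node 1  ⊔preds=⊤  new=⊤  old=+  +wl: 5
  step 9. node 3  ⊔preds=⊤  new=+  stable
  step 10. node 4  ⊔preds=⊤  new=⊤  stable
  step 11. node 5  ⊔preds=⊤  new=⊤  stable

Least fixpoint reached:
  node 0: ⊤
  node 1: ⊤
  node 2: ⊤
  node 3: +
  node 4: ⊤
  node 5: ⊤

no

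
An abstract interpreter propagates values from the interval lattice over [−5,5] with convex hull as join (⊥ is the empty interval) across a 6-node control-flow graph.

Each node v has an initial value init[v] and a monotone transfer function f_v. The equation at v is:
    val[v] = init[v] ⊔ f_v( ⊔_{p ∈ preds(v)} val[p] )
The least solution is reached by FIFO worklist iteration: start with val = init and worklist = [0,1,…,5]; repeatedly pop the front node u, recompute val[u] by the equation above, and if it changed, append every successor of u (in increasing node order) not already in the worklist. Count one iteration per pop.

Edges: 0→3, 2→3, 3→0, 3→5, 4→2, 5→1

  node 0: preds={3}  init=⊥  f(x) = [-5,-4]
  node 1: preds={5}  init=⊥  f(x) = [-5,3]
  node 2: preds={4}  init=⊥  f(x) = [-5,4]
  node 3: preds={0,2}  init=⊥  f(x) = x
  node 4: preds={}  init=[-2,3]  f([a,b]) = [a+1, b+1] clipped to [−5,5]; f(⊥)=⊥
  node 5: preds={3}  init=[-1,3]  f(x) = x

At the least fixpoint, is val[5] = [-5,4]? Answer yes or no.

yes

Trace (8 dequeues):
  [1] u=0 | in ⊥ | out [-5,-4] | prev ⊥ | push {}
  [2] u=1 | in [-1,3] | out [-5,3] | prev ⊥ | push {}
  [3] u=2 | in [-2,3] | out [-5,4] | prev ⊥ | push {}
  [4] u=3 | in [-5,4] | out [-5,4] | prev ⊥ | push {0}
  [5] u=4 | in ⊥ | out [-2,3] | ==
  [6] u=5 | in [-5,4] | out [-5,4] | prev [-1,3] | push {1}
  [7] u=0 | in [-5,4] | out [-5,-4] | ==
  [8] u=1 | in [-5,4] | out [-5,3] | ==

Converged values:
  [0] [-5,-4]
  [1] [-5,3]
  [2] [-5,4]
  [3] [-5,4]
  [4] [-2,3]
  [5] [-5,4]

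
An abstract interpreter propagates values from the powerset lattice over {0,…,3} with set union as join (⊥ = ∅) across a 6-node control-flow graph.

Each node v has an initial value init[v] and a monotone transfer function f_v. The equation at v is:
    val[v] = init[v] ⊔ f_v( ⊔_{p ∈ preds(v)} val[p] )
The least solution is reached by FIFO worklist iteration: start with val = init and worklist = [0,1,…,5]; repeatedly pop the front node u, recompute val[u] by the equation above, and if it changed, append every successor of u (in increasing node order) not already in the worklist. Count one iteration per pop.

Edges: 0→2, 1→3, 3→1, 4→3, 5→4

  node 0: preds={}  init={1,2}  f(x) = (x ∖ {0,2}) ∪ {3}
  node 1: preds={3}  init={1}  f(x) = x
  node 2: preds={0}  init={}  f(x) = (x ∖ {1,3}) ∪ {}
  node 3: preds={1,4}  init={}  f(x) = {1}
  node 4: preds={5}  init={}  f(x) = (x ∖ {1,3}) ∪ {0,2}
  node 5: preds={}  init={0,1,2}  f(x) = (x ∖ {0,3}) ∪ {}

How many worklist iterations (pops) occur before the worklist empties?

Worklist (8 pops):
  #1 pop 0: in={} → {1,2,3} (was {1,2}); enqueue []
  #2 pop 1: in={} → {1} (no change)
  #3 pop 2: in={1,2,3} → {2} (was {}); enqueue []
  #4 pop 3: in={1} → {1} (was {}); enqueue [1]
  #5 pop 4: in={0,1,2} → {0,2} (was {}); enqueue [3]
  #6 pop 5: in={} → {0,1,2} (no change)
  #7 pop 1: in={1} → {1} (no change)
  #8 pop 3: in={0,1,2} → {1} (no change)

Fixpoint:
  val[0] = {1,2,3}
  val[1] = {1}
  val[2] = {2}
  val[3] = {1}
  val[4] = {0,2}
  val[5] = {0,1,2}

8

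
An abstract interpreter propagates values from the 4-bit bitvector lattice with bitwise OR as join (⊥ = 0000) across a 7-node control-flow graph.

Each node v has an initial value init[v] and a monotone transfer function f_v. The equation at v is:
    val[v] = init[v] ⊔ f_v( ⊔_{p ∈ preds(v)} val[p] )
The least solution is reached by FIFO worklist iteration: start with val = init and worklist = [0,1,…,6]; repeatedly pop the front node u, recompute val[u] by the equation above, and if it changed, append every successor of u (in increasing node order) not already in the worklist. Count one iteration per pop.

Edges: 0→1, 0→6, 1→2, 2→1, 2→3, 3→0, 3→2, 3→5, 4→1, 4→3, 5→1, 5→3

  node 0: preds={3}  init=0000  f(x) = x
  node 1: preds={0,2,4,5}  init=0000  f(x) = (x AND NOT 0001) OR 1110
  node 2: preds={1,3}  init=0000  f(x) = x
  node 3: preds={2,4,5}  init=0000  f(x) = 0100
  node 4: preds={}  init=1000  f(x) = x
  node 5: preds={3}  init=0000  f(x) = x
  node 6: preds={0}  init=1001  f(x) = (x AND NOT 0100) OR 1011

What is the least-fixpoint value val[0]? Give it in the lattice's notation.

Trace (13 dequeues):
  [1] u=0 | in 0000 | out 0000 | ==
  [2] u=1 | in 1000 | out 1110 | prev 0000 | push {}
  [3] u=2 | in 1110 | out 1110 | prev 0000 | push {1}
  [4] u=3 | in 1110 | out 0100 | prev 0000 | push {0,2}
  [5] u=4 | in 0000 | out 1000 | ==
  [6] u=5 | in 0100 | out 0100 | prev 0000 | push {3}
  [7] u=6 | in 0000 | out 1011 | prev 1001 | push {}
  [8] u=1 | in 1110 | out 1110 | ==
  [9] u=0 | in 0100 | out 0100 | prev 0000 | push {1,6}
  [10] u=2 | in 1110 | out 1110 | ==
  [11] u=3 | in 1110 | out 0100 | ==
  [12] u=1 | in 1110 | out 1110 | ==
  [13] u=6 | in 0100 | out 1011 | ==

Converged values:
  [0] 0100
  [1] 1110
  [2] 1110
  [3] 0100
  [4] 1000
  [5] 0100
  [6] 1011

0100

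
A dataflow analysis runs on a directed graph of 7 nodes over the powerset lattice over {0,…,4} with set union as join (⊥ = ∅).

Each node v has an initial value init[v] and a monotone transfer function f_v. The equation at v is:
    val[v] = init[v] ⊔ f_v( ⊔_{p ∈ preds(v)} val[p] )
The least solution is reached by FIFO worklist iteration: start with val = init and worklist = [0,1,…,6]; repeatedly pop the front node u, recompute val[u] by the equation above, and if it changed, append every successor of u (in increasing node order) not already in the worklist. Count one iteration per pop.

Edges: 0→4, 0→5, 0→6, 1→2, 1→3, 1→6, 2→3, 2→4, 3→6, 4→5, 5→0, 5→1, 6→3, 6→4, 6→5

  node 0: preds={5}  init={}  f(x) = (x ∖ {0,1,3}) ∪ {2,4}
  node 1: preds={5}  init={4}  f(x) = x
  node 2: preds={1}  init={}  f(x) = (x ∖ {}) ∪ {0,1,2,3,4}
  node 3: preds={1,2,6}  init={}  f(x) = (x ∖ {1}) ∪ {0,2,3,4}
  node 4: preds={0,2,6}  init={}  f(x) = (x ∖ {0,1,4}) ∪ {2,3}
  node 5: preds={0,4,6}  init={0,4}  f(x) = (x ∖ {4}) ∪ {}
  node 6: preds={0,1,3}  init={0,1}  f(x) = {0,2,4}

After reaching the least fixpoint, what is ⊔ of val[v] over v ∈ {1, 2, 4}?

Trace (14 dequeues):
  [1] u=0 | in {0,4} | out {2,4} | prev {} | push {}
  [2] u=1 | in {0,4} | out {0,4} | prev {4} | push {}
  [3] u=2 | in {0,4} | out {0,1,2,3,4} | prev {} | push {}
  [4] u=3 | in {0,1,2,3,4} | out {0,2,3,4} | prev {} | push {}
  [5] u=4 | in {0,1,2,3,4} | out {2,3} | prev {} | push {}
  [6] u=5 | in {0,1,2,3,4} | out {0,1,2,3,4} | prev {0,4} | push {0,1}
  [7] u=6 | in {0,2,3,4} | out {0,1,2,4} | prev {0,1} | push {3,4,5}
  [8] u=0 | in {0,1,2,3,4} | out {2,4} | ==
  [9] u=1 | in {0,1,2,3,4} | out {0,1,2,3,4} | prev {0,4} | push {2,6}
  [10] u=3 | in {0,1,2,3,4} | out {0,2,3,4} | ==
  [11] u=4 | in {0,1,2,3,4} | out {2,3} | ==
  [12] u=5 | in {0,1,2,3,4} | out {0,1,2,3,4} | ==
  [13] u=2 | in {0,1,2,3,4} | out {0,1,2,3,4} | ==
  [14] u=6 | in {0,1,2,3,4} | out {0,1,2,4} | ==

Converged values:
  [0] {2,4}
  [1] {0,1,2,3,4}
  [2] {0,1,2,3,4}
  [3] {0,2,3,4}
  [4] {2,3}
  [5] {0,1,2,3,4}
  [6] {0,1,2,4}

{0,1,2,3,4}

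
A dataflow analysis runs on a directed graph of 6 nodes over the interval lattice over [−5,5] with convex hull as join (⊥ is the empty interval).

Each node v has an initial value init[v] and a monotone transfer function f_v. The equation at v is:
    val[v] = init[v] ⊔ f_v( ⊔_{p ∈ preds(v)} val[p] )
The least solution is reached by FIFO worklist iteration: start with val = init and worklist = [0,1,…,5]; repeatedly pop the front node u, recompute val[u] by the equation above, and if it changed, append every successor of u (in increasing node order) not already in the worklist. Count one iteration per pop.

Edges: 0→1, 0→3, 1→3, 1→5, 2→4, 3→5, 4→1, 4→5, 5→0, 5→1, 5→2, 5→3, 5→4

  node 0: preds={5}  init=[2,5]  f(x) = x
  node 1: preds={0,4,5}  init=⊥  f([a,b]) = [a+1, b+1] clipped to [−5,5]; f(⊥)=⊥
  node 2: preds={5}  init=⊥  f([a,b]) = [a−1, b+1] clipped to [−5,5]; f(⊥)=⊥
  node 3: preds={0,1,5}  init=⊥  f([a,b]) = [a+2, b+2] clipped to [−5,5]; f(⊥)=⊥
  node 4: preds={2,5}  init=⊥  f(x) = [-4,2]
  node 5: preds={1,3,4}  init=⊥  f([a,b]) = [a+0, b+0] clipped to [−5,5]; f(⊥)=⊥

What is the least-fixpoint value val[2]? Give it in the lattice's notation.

Iteration log — 13 steps:
  step 1. node 0  ⊔preds=⊥  new=[2,5]  stable
  step 2. node 1  ⊔preds=[2,5]  new=[3,5]  old=⊥  +wl: 
  step 3. node 2  ⊔preds=⊥  new=⊥  stable
  step 4. node 3  ⊔preds=[2,5]  new=[4,5]  old=⊥  +wl: 
  step 5. node 4  ⊔preds=⊥  new=[-4,2]  old=⊥  +wl: 1
  step 6. node 5  ⊔preds=[-4,5]  new=[-4,5]  old=⊥  +wl: 0,2,3,4
  step 7. node 1  ⊔preds=[-4,5]  new=[-3,5]  old=[3,5]  +wl: 5
  step 8. node 0  ⊔preds=[-4,5]  new=[-4,5]  old=[2,5]  +wl: 1
  step 9. node 2  ⊔preds=[-4,5]  new=[-5,5]  old=⊥  +wl: 
  step 10. node 3  ⊔preds=[-4,5]  new=[-2,5]  old=[4,5]  +wl: 
  step 11. node 4  ⊔preds=[-5,5]  new=[-4,2]  stable
  step 12. node 5  ⊔preds=[-4,5]  new=[-4,5]  stable
  step 13. node 1  ⊔preds=[-4,5]  new=[-3,5]  stable

Least fixpoint reached:
  node 0: [-4,5]
  node 1: [-3,5]
  node 2: [-5,5]
  node 3: [-2,5]
  node 4: [-4,2]
  node 5: [-4,5]

[-5,5]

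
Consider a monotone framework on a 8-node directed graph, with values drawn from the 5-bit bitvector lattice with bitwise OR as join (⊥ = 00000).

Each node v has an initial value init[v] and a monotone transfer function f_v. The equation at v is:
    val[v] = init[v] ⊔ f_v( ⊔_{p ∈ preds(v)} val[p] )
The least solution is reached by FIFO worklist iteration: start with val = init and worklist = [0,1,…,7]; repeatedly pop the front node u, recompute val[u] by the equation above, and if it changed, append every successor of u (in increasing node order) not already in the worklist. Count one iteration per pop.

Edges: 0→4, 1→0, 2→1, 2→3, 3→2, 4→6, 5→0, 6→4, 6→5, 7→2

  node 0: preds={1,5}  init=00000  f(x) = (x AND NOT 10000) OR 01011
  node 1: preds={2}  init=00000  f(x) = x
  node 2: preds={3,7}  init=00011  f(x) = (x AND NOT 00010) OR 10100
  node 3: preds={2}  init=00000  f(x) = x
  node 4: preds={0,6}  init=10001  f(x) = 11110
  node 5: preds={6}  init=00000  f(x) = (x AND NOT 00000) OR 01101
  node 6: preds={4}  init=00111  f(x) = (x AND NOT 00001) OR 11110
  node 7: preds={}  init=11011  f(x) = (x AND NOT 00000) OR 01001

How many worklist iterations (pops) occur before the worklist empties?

Worklist (14 pops):
  #1 pop 0: in=00000 → 01011 (was 00000); enqueue []
  #2 pop 1: in=00011 → 00011 (was 00000); enqueue [0]
  #3 pop 2: in=11011 → 11111 (was 00011); enqueue [1]
  #4 pop 3: in=11111 → 11111 (was 00000); enqueue [2]
  #5 pop 4: in=01111 → 11111 (was 10001); enqueue []
  #6 pop 5: in=00111 → 01111 (was 00000); enqueue []
  #7 pop 6: in=11111 → 11111 (was 00111); enqueue [4,5]
  #8 pop 7: in=00000 → 11011 (no change)
  #9 pop 0: in=01111 → 01111 (was 01011); enqueue []
  #10 pop 1: in=11111 → 11111 (was 00011); enqueue [0]
  #11 pop 2: in=11111 → 11111 (no change)
  #12 pop 4: in=11111 → 11111 (no change)
  #13 pop 5: in=11111 → 11111 (was 01111); enqueue []
  #14 pop 0: in=11111 → 01111 (no change)

Fixpoint:
  val[0] = 01111
  val[1] = 11111
  val[2] = 11111
  val[3] = 11111
  val[4] = 11111
  val[5] = 11111
  val[6] = 11111
  val[7] = 11011

14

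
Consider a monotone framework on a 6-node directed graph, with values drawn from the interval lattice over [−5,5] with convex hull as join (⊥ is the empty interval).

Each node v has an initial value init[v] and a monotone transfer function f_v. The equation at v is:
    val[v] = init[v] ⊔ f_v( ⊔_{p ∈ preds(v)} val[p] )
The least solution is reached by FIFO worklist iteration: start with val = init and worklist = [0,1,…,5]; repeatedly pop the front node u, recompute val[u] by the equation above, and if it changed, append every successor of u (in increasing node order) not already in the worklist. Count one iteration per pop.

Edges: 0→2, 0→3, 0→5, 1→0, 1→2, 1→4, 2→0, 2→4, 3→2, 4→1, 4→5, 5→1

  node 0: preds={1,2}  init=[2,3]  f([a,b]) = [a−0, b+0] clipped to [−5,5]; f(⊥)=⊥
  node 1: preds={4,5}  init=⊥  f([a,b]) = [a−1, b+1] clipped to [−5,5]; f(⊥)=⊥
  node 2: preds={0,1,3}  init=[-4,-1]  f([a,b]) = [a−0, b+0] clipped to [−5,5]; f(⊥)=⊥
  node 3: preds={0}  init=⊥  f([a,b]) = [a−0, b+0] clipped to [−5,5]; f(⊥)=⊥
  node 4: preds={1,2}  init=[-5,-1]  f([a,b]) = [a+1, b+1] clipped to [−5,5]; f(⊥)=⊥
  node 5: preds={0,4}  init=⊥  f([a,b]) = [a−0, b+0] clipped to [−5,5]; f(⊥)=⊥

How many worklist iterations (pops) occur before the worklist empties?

19

Worklist (19 pops):
  #1 pop 0: in=[-4,-1] → [-4,3] (was [2,3]); enqueue []
  #2 pop 1: in=[-5,-1] → [-5,0] (was ⊥); enqueue [0]
  #3 pop 2: in=[-5,3] → [-5,3] (was [-4,-1]); enqueue []
  #4 pop 3: in=[-4,3] → [-4,3] (was ⊥); enqueue [2]
  #5 pop 4: in=[-5,3] → [-5,4] (was [-5,-1]); enqueue [1]
  #6 pop 5: in=[-5,4] → [-5,4] (was ⊥); enqueue []
  #7 pop 0: in=[-5,3] → [-5,3] (was [-4,3]); enqueue [3,5]
  #8 pop 2: in=[-5,3] → [-5,3] (no change)
  #9 pop 1: in=[-5,4] → [-5,5] (was [-5,0]); enqueue [0,2,4]
  #10 pop 3: in=[-5,3] → [-5,3] (was [-4,3]); enqueue []
  #11 pop 5: in=[-5,4] → [-5,4] (no change)
  #12 pop 0: in=[-5,5] → [-5,5] (was [-5,3]); enqueue [3,5]
  #13 pop 2: in=[-5,5] → [-5,5] (was [-5,3]); enqueue [0]
  #14 pop 4: in=[-5,5] → [-5,5] (was [-5,4]); enqueue [1]
  #15 pop 3: in=[-5,5] → [-5,5] (was [-5,3]); enqueue [2]
  #16 pop 5: in=[-5,5] → [-5,5] (was [-5,4]); enqueue []
  #17 pop 0: in=[-5,5] → [-5,5] (no change)
  #18 pop 1: in=[-5,5] → [-5,5] (no change)
  #19 pop 2: in=[-5,5] → [-5,5] (no change)

Fixpoint:
  val[0] = [-5,5]
  val[1] = [-5,5]
  val[2] = [-5,5]
  val[3] = [-5,5]
  val[4] = [-5,5]
  val[5] = [-5,5]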